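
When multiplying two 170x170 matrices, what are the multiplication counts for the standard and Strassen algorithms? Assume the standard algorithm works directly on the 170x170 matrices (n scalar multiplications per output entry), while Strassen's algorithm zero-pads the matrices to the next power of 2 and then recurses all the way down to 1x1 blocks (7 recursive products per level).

Matrix multiplication for 170x170 matrices:

Strassen's algorithm requires power-of-2 dimensions. Pad 170x170 to 256x256 (next power of 2).

Standard algorithm: 170^3 = 4913000 multiplications
Strassen's algorithm: 7^(log2(256)) = 7^8 = 5764801 multiplications
Difference: 4913000 - 5764801 = -851801 (Strassen uses MORE here due to padding overhead — for small or just-over-power-of-2 n, padding can outweigh the per-level savings)

Standard: 4913000 multiplications (170^3). Strassen: 5764801 multiplications (7^8, after padding to 256x256). Strassen reduces 8 recursive multiplications to 7 at each level.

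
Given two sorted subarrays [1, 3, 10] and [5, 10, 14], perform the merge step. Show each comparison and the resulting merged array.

Merging process:

Compare 1 vs 5: take 1 from left. Merged: [1]
Compare 3 vs 5: take 3 from left. Merged: [1, 3]
Compare 10 vs 5: take 5 from right. Merged: [1, 3, 5]
Compare 10 vs 10: take 10 from left. Merged: [1, 3, 5, 10]
Append remaining from right: [10, 14]. Merged: [1, 3, 5, 10, 10, 14]

Final merged array: [1, 3, 5, 10, 10, 14]
Total comparisons: 4

The merged array is [1, 3, 5, 10, 10, 14], requiring 4 comparisons. The merge step runs in O(n) time where n is the total number of elements.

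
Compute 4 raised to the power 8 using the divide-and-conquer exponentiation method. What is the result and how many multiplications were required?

Computing 4^8 by squaring (build up from 4^1; each line after the first costs one multiplication):

4^1 = 4
4^2 = (4^1)^2 = 4^2 = 16
4^4 = (4^2)^2 = 16^2 = 256
4^8 = (4^4)^2 = 256^2 = 65536

Result: 65536
Multiplications needed: 3 (3 lines after 4^1)

4^8 = 65536. Using exponentiation by squaring, this requires 3 multiplications. The key idea: if the exponent is even, square the half-power; if odd, multiply by the base once.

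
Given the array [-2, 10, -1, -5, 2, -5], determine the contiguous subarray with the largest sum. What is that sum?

Using Kadane's algorithm on [-2, 10, -1, -5, 2, -5]:

Scanning through the array:
Position 1 (value 10): max_ending_here = 10, max_so_far = 10
Position 2 (value -1): max_ending_here = 9, max_so_far = 10
Position 3 (value -5): max_ending_here = 4, max_so_far = 10
Position 4 (value 2): max_ending_here = 6, max_so_far = 10
Position 5 (value -5): max_ending_here = 1, max_so_far = 10

Maximum subarray: [10]
Maximum sum: 10

The maximum subarray is [10] with sum 10. This subarray runs from index 1 to index 1.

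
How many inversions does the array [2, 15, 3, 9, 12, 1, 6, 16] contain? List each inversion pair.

Finding inversions in [2, 15, 3, 9, 12, 1, 6, 16]:

(0, 5): arr[0]=2 > arr[5]=1
(1, 2): arr[1]=15 > arr[2]=3
(1, 3): arr[1]=15 > arr[3]=9
(1, 4): arr[1]=15 > arr[4]=12
(1, 5): arr[1]=15 > arr[5]=1
(1, 6): arr[1]=15 > arr[6]=6
(2, 5): arr[2]=3 > arr[5]=1
(3, 5): arr[3]=9 > arr[5]=1
(3, 6): arr[3]=9 > arr[6]=6
(4, 5): arr[4]=12 > arr[5]=1
(4, 6): arr[4]=12 > arr[6]=6

Total inversions: 11

The array has 11 inversion(s): (0,5), (1,2), (1,3), (1,4), (1,5), (1,6), (2,5), (3,5), (3,6), (4,5), (4,6). Each pair (i,j) satisfies i < j and arr[i] > arr[j].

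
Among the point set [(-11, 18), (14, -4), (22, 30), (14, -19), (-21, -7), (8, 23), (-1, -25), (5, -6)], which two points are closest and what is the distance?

Computing all pairwise distances among 8 points:

d((-11, 18), (14, -4)) = 33.3017
d((-11, 18), (22, 30)) = 35.1141
d((-11, 18), (14, -19)) = 44.6542
d((-11, 18), (-21, -7)) = 26.9258
d((-11, 18), (8, 23)) = 19.6469
d((-11, 18), (-1, -25)) = 44.1475
d((-11, 18), (5, -6)) = 28.8444
d((14, -4), (22, 30)) = 34.9285
d((14, -4), (14, -19)) = 15.0
d((14, -4), (-21, -7)) = 35.1283
d((14, -4), (8, 23)) = 27.6586
d((14, -4), (-1, -25)) = 25.807
d((14, -4), (5, -6)) = 9.2195 <-- minimum
d((22, 30), (14, -19)) = 49.6488
d((22, 30), (-21, -7)) = 56.7274
d((22, 30), (8, 23)) = 15.6525
d((22, 30), (-1, -25)) = 59.6154
d((22, 30), (5, -6)) = 39.8121
d((14, -19), (-21, -7)) = 37.0
d((14, -19), (8, 23)) = 42.4264
d((14, -19), (-1, -25)) = 16.1555
d((14, -19), (5, -6)) = 15.8114
d((-21, -7), (8, 23)) = 41.7253
d((-21, -7), (-1, -25)) = 26.9072
d((-21, -7), (5, -6)) = 26.0192
d((8, 23), (-1, -25)) = 48.8365
d((8, 23), (5, -6)) = 29.1548
d((-1, -25), (5, -6)) = 19.9249

Closest pair: (14, -4) and (5, -6) with distance 9.2195

The closest pair is (14, -4) and (5, -6) with Euclidean distance 9.2195. For 8 points, brute-force pairwise comparison is shown above. For large n, the divide-and-conquer algorithm (sort by x, recurse on halves, check the dividing strip) achieves O(n log n).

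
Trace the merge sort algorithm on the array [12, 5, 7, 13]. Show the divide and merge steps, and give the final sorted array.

Merge sort trace:

Split: [12, 5, 7, 13] -> [12, 5] and [7, 13]
  Split: [12, 5] -> [12] and [5]
  Merge: [12] + [5] -> [5, 12]
  Split: [7, 13] -> [7] and [13]
  Merge: [7] + [13] -> [7, 13]
Merge: [5, 12] + [7, 13] -> [5, 7, 12, 13]

Final sorted array: [5, 7, 12, 13]

The merge sort proceeds by recursively splitting the array and merging sorted halves.
After all merges, the sorted array is [5, 7, 12, 13].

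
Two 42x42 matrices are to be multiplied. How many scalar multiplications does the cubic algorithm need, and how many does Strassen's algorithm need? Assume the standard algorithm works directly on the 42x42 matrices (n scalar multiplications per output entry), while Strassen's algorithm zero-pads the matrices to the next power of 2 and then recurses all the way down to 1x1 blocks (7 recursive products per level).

Matrix multiplication for 42x42 matrices:

Strassen's algorithm requires power-of-2 dimensions. Pad 42x42 to 64x64 (next power of 2).

Standard algorithm: 42^3 = 74088 multiplications
Strassen's algorithm: 7^(log2(64)) = 7^6 = 117649 multiplications
Difference: 74088 - 117649 = -43561 (Strassen uses MORE here due to padding overhead — for small or just-over-power-of-2 n, padding can outweigh the per-level savings)

Standard: 74088 multiplications (42^3). Strassen: 117649 multiplications (7^6, after padding to 64x64). Strassen reduces 8 recursive multiplications to 7 at each level.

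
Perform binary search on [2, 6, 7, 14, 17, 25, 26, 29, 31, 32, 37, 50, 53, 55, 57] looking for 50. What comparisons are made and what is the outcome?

Binary search for 50 in [2, 6, 7, 14, 17, 25, 26, 29, 31, 32, 37, 50, 53, 55, 57]:

lo=0, hi=14, mid=7, arr[mid]=29 -> 29 < 50, search right half
lo=8, hi=14, mid=11, arr[mid]=50 -> Found target at index 11!

Binary search finds 50 at index 11 after 2 comparisons. The search repeatedly halves the search space by comparing with the middle element.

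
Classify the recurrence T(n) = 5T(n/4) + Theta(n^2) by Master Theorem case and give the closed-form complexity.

Master Theorem for T(n) = 5T(n/4) + O(n^2):

a = 5, b = 4, c = 2
log_b(a) = log_4(5) = 1.1610

Case 3: c = 2 > log_4(5) = 1.1610
T(n) = O(n^2) = O(n^2)

For T(n) = 5T(n/4) + O(n^2): log_4(5) = 1.1610. This is Case 3 of the Master Theorem (c > log_b(a), work dominated by root), giving O(n^2).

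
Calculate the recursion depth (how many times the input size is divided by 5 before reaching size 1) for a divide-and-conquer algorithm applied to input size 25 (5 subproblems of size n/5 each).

For divide and conquer with division factor 5:

Problem sizes at each level:
Level 0: 25
Level 1: 5
Level 2: 1

The root is level 0 and the size-1 base case is level 2 (the tree spans levels 0 through 2, i.e. 3 levels counting the root), so the depth is the number of divisions: log_5(25) = 2

The recursion tree depth is log_5(25) = 2. At each level, the problem size is divided by 5, so it takes 2 divisions to reduce to a base case of size 1. The algorithm makes 5 recursive calls at each level.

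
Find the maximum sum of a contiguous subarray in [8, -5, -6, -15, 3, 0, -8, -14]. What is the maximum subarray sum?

Using Kadane's algorithm on [8, -5, -6, -15, 3, 0, -8, -14]:

Scanning through the array:
Position 1 (value -5): max_ending_here = 3, max_so_far = 8
Position 2 (value -6): max_ending_here = -3, max_so_far = 8
Position 3 (value -15): max_ending_here = -15, max_so_far = 8
Position 4 (value 3): max_ending_here = 3, max_so_far = 8
Position 5 (value 0): max_ending_here = 3, max_so_far = 8
Position 6 (value -8): max_ending_here = -5, max_so_far = 8
Position 7 (value -14): max_ending_here = -14, max_so_far = 8

Maximum subarray: [8]
Maximum sum: 8

The maximum subarray is [8] with sum 8. This subarray runs from index 0 to index 0.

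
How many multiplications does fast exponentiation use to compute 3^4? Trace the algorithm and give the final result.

Computing 3^4 by squaring (build up from 3^1; each line after the first costs one multiplication):

3^1 = 3
3^2 = (3^1)^2 = 3^2 = 9
3^4 = (3^2)^2 = 9^2 = 81

Result: 81
Multiplications needed: 2 (2 lines after 3^1)

3^4 = 81. Using exponentiation by squaring, this requires 2 multiplications. The key idea: if the exponent is even, square the half-power; if odd, multiply by the base once.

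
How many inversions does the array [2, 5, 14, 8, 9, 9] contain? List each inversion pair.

Finding inversions in [2, 5, 14, 8, 9, 9]:

(2, 3): arr[2]=14 > arr[3]=8
(2, 4): arr[2]=14 > arr[4]=9
(2, 5): arr[2]=14 > arr[5]=9

Total inversions: 3

The array has 3 inversion(s): (2,3), (2,4), (2,5). Each pair (i,j) satisfies i < j and arr[i] > arr[j].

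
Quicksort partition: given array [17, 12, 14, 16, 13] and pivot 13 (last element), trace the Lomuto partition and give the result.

Lomuto partition with pivot = 13:

Initial array: [17, 12, 14, 16, 13]

arr[0]=17 > 13: no swap
arr[1]=12 <= 13: swap with position 0, array becomes [12, 17, 14, 16, 13]
arr[2]=14 > 13: no swap
arr[3]=16 > 13: no swap

Place pivot at position 1: [12, 13, 14, 16, 17]
Pivot position: 1

After partitioning with pivot 13, the array becomes [12, 13, 14, 16, 17]. The pivot is placed at index 1. All elements to the left of the pivot are <= 13, and all elements to the right are > 13.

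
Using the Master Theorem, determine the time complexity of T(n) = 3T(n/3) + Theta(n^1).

Master Theorem for T(n) = 3T(n/3) + O(n^1):

a = 3, b = 3, c = 1
log_b(a) = log_3(3) = 1.0000

Case 2: c = 1 = log_3(3) = 1.0000
T(n) = O(n^1 log n) = O(n log n)

For T(n) = 3T(n/3) + O(n^1): log_3(3) = 1.0000. This is Case 2 of the Master Theorem (c = log_b(a), equal work at all levels), giving O(n log n).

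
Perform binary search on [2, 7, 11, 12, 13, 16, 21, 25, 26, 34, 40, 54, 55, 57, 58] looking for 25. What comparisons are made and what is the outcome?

Binary search for 25 in [2, 7, 11, 12, 13, 16, 21, 25, 26, 34, 40, 54, 55, 57, 58]:

lo=0, hi=14, mid=7, arr[mid]=25 -> Found target at index 7!

Binary search finds 25 at index 7 after 1 comparisons. The search repeatedly halves the search space by comparing with the middle element.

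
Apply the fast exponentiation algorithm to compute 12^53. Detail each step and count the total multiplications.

Computing 12^53 by squaring (build up from 12^1; each line after the first costs one multiplication):

12^1 = 12
12^2 = (12^1)^2 = 12^2 = 144
12^3 = 12 * 12^2 = 12 * 144 = 1728
12^6 = (12^3)^2 = 1728^2 = 2985984
12^12 = (12^6)^2 = 2985984^2 = 8916100448256
12^13 = 12 * 12^12 = 12 * 8916100448256 = 106993205379072
12^26 = (12^13)^2 = 106993205379072^2 = 11447545997288281555215581184
12^52 = (12^26)^2 = 11447545997288281555215581184^2 = 131046309360030956735917227964932955078950997486894841856
12^53 = 12 * 12^52 = 12 * 131046309360030956735917227964932955078950997486894841856 = 1572555712320371480831006735579195460947411969842738102272

Result: 1572555712320371480831006735579195460947411969842738102272
Multiplications needed: 8 (8 lines after 12^1)

12^53 = 1572555712320371480831006735579195460947411969842738102272. Using exponentiation by squaring, this requires 8 multiplications. The key idea: if the exponent is even, square the half-power; if odd, multiply by the base once.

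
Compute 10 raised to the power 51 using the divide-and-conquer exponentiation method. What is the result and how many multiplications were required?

Computing 10^51 by squaring (build up from 10^1; each line after the first costs one multiplication):

10^1 = 10
10^2 = (10^1)^2 = 10^2 = 100
10^3 = 10 * 10^2 = 10 * 100 = 1000
10^6 = (10^3)^2 = 1000^2 = 1000000
10^12 = (10^6)^2 = 1000000^2 = 1000000000000
10^24 = (10^12)^2 = 1000000000000^2 = 1000000000000000000000000
10^25 = 10 * 10^24 = 10 * 1000000000000000000000000 = 10000000000000000000000000
10^50 = (10^25)^2 = 10000000000000000000000000^2 = 100000000000000000000000000000000000000000000000000
10^51 = 10 * 10^50 = 10 * 100000000000000000000000000000000000000000000000000 = 1000000000000000000000000000000000000000000000000000

Result: 1000000000000000000000000000000000000000000000000000
Multiplications needed: 8 (8 lines after 10^1)

10^51 = 1000000000000000000000000000000000000000000000000000. Using exponentiation by squaring, this requires 8 multiplications. The key idea: if the exponent is even, square the half-power; if odd, multiply by the base once.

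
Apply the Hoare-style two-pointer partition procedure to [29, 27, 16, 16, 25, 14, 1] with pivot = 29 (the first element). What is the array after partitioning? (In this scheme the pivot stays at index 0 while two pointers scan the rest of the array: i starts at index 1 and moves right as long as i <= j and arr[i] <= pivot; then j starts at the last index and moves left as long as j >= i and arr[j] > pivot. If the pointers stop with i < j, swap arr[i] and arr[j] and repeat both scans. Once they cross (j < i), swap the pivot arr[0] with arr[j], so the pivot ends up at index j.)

Hoare-style two-pointer partition with pivot = 29:

Initial array: [29, 27, 16, 16, 25, 14, 1]

Pointers start at i = 1, j = 6.
i ends at 7, j ends at 6: the pointers have crossed (j < i), so scanning stops.

Swap pivot arr[0] with arr[6] to place pivot at position 6: [1, 27, 16, 16, 25, 14, 29]
Pivot position: 6

After partitioning with pivot 29, the array becomes [1, 27, 16, 16, 25, 14, 29]. The pivot is placed at index 6. All elements to the left of the pivot are <= 29, and all elements to the right are > 29.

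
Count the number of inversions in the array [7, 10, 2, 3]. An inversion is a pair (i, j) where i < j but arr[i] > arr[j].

Finding inversions in [7, 10, 2, 3]:

(0, 2): arr[0]=7 > arr[2]=2
(0, 3): arr[0]=7 > arr[3]=3
(1, 2): arr[1]=10 > arr[2]=2
(1, 3): arr[1]=10 > arr[3]=3

Total inversions: 4

The array has 4 inversion(s): (0,2), (0,3), (1,2), (1,3). Each pair (i,j) satisfies i < j and arr[i] > arr[j].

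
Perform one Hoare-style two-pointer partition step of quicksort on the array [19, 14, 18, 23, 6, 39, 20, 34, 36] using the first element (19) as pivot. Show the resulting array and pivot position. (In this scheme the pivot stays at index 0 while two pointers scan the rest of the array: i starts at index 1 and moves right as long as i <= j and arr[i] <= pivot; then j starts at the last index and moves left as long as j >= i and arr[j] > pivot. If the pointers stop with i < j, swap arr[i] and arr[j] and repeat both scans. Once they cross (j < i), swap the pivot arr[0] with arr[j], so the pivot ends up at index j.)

Hoare-style two-pointer partition with pivot = 19:

Initial array: [19, 14, 18, 23, 6, 39, 20, 34, 36]

Pointers start at i = 1, j = 8.
i stops at index 3 (arr[3]=23 > 19), j stops at index 4 (arr[4]=6 <= 19): swap arr[3] and arr[4], array becomes [19, 14, 18, 6, 23, 39, 20, 34, 36]
i ends at 4, j ends at 3: the pointers have crossed (j < i), so scanning stops.

Swap pivot arr[0] with arr[3] to place pivot at position 3: [6, 14, 18, 19, 23, 39, 20, 34, 36]
Pivot position: 3

After partitioning with pivot 19, the array becomes [6, 14, 18, 19, 23, 39, 20, 34, 36]. The pivot is placed at index 3. All elements to the left of the pivot are <= 19, and all elements to the right are > 19.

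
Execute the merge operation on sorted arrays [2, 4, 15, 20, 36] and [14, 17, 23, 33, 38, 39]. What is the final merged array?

Merging process:

Compare 2 vs 14: take 2 from left. Merged: [2]
Compare 4 vs 14: take 4 from left. Merged: [2, 4]
Compare 15 vs 14: take 14 from right. Merged: [2, 4, 14]
Compare 15 vs 17: take 15 from left. Merged: [2, 4, 14, 15]
Compare 20 vs 17: take 17 from right. Merged: [2, 4, 14, 15, 17]
Compare 20 vs 23: take 20 from left. Merged: [2, 4, 14, 15, 17, 20]
Compare 36 vs 23: take 23 from right. Merged: [2, 4, 14, 15, 17, 20, 23]
Compare 36 vs 33: take 33 from right. Merged: [2, 4, 14, 15, 17, 20, 23, 33]
Compare 36 vs 38: take 36 from left. Merged: [2, 4, 14, 15, 17, 20, 23, 33, 36]
Append remaining from right: [38, 39]. Merged: [2, 4, 14, 15, 17, 20, 23, 33, 36, 38, 39]

Final merged array: [2, 4, 14, 15, 17, 20, 23, 33, 36, 38, 39]
Total comparisons: 9

The merged array is [2, 4, 14, 15, 17, 20, 23, 33, 36, 38, 39], requiring 9 comparisons. The merge step runs in O(n) time where n is the total number of elements.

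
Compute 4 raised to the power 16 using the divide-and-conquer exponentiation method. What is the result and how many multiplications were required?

Computing 4^16 by squaring (build up from 4^1; each line after the first costs one multiplication):

4^1 = 4
4^2 = (4^1)^2 = 4^2 = 16
4^4 = (4^2)^2 = 16^2 = 256
4^8 = (4^4)^2 = 256^2 = 65536
4^16 = (4^8)^2 = 65536^2 = 4294967296

Result: 4294967296
Multiplications needed: 4 (4 lines after 4^1)

4^16 = 4294967296. Using exponentiation by squaring, this requires 4 multiplications. The key idea: if the exponent is even, square the half-power; if odd, multiply by the base once.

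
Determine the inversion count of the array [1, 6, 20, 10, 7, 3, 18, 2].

Finding inversions in [1, 6, 20, 10, 7, 3, 18, 2]:

(1, 5): arr[1]=6 > arr[5]=3
(1, 7): arr[1]=6 > arr[7]=2
(2, 3): arr[2]=20 > arr[3]=10
(2, 4): arr[2]=20 > arr[4]=7
(2, 5): arr[2]=20 > arr[5]=3
(2, 6): arr[2]=20 > arr[6]=18
(2, 7): arr[2]=20 > arr[7]=2
(3, 4): arr[3]=10 > arr[4]=7
(3, 5): arr[3]=10 > arr[5]=3
(3, 7): arr[3]=10 > arr[7]=2
(4, 5): arr[4]=7 > arr[5]=3
(4, 7): arr[4]=7 > arr[7]=2
(5, 7): arr[5]=3 > arr[7]=2
(6, 7): arr[6]=18 > arr[7]=2

Total inversions: 14

The array has 14 inversion(s): (1,5), (1,7), (2,3), (2,4), (2,5), (2,6), (2,7), (3,4), (3,5), (3,7), (4,5), (4,7), (5,7), (6,7). Each pair (i,j) satisfies i < j and arr[i] > arr[j].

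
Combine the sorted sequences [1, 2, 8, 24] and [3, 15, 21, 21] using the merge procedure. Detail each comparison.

Merging process:

Compare 1 vs 3: take 1 from left. Merged: [1]
Compare 2 vs 3: take 2 from left. Merged: [1, 2]
Compare 8 vs 3: take 3 from right. Merged: [1, 2, 3]
Compare 8 vs 15: take 8 from left. Merged: [1, 2, 3, 8]
Compare 24 vs 15: take 15 from right. Merged: [1, 2, 3, 8, 15]
Compare 24 vs 21: take 21 from right. Merged: [1, 2, 3, 8, 15, 21]
Compare 24 vs 21: take 21 from right. Merged: [1, 2, 3, 8, 15, 21, 21]
Append remaining from left: [24]. Merged: [1, 2, 3, 8, 15, 21, 21, 24]

Final merged array: [1, 2, 3, 8, 15, 21, 21, 24]
Total comparisons: 7

The merged array is [1, 2, 3, 8, 15, 21, 21, 24], requiring 7 comparisons. The merge step runs in O(n) time where n is the total number of elements.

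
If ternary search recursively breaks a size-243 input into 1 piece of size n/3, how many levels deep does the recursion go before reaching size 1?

For divide and conquer with division factor 3:

Problem sizes at each level:
Level 0: 243
Level 1: 81
Level 2: 27
Level 3: 9
Level 4: 3
Level 5: 1

The root is level 0 and the size-1 base case is level 5 (the tree spans levels 0 through 5, i.e. 6 levels counting the root), so the depth is the number of divisions: log_3(243) = 5

The recursion tree depth is log_3(243) = 5. At each level, the problem size is divided by 3, so it takes 5 divisions to reduce to a base case of size 1. The algorithm makes 1 recursive call at each level.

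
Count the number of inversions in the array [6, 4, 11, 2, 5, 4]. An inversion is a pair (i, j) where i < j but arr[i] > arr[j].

Finding inversions in [6, 4, 11, 2, 5, 4]:

(0, 1): arr[0]=6 > arr[1]=4
(0, 3): arr[0]=6 > arr[3]=2
(0, 4): arr[0]=6 > arr[4]=5
(0, 5): arr[0]=6 > arr[5]=4
(1, 3): arr[1]=4 > arr[3]=2
(2, 3): arr[2]=11 > arr[3]=2
(2, 4): arr[2]=11 > arr[4]=5
(2, 5): arr[2]=11 > arr[5]=4
(4, 5): arr[4]=5 > arr[5]=4

Total inversions: 9

The array has 9 inversion(s): (0,1), (0,3), (0,4), (0,5), (1,3), (2,3), (2,4), (2,5), (4,5). Each pair (i,j) satisfies i < j and arr[i] > arr[j].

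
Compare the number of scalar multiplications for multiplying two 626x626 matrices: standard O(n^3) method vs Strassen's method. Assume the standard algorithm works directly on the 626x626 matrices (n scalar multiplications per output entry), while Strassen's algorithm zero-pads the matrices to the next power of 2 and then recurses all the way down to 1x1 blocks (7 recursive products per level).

Matrix multiplication for 626x626 matrices:

Strassen's algorithm requires power-of-2 dimensions. Pad 626x626 to 1024x1024 (next power of 2).

Standard algorithm: 626^3 = 245314376 multiplications
Strassen's algorithm: 7^(log2(1024)) = 7^10 = 282475249 multiplications
Difference: 245314376 - 282475249 = -37160873 (Strassen uses MORE here due to padding overhead — for small or just-over-power-of-2 n, padding can outweigh the per-level savings)

Standard: 245314376 multiplications (626^3). Strassen: 282475249 multiplications (7^10, after padding to 1024x1024). Strassen reduces 8 recursive multiplications to 7 at each level.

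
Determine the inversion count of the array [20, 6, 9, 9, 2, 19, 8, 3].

Finding inversions in [20, 6, 9, 9, 2, 19, 8, 3]:

(0, 1): arr[0]=20 > arr[1]=6
(0, 2): arr[0]=20 > arr[2]=9
(0, 3): arr[0]=20 > arr[3]=9
(0, 4): arr[0]=20 > arr[4]=2
(0, 5): arr[0]=20 > arr[5]=19
(0, 6): arr[0]=20 > arr[6]=8
(0, 7): arr[0]=20 > arr[7]=3
(1, 4): arr[1]=6 > arr[4]=2
(1, 7): arr[1]=6 > arr[7]=3
(2, 4): arr[2]=9 > arr[4]=2
(2, 6): arr[2]=9 > arr[6]=8
(2, 7): arr[2]=9 > arr[7]=3
(3, 4): arr[3]=9 > arr[4]=2
(3, 6): arr[3]=9 > arr[6]=8
(3, 7): arr[3]=9 > arr[7]=3
(5, 6): arr[5]=19 > arr[6]=8
(5, 7): arr[5]=19 > arr[7]=3
(6, 7): arr[6]=8 > arr[7]=3

Total inversions: 18

The array has 18 inversion(s): (0,1), (0,2), (0,3), (0,4), (0,5), (0,6), (0,7), (1,4), (1,7), (2,4), (2,6), (2,7), (3,4), (3,6), (3,7), (5,6), (5,7), (6,7). Each pair (i,j) satisfies i < j and arr[i] > arr[j].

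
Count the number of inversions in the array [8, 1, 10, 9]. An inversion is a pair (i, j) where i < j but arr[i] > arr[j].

Finding inversions in [8, 1, 10, 9]:

(0, 1): arr[0]=8 > arr[1]=1
(2, 3): arr[2]=10 > arr[3]=9

Total inversions: 2

The array has 2 inversion(s): (0,1), (2,3). Each pair (i,j) satisfies i < j and arr[i] > arr[j].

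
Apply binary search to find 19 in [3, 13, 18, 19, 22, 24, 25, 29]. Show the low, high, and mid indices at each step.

Binary search for 19 in [3, 13, 18, 19, 22, 24, 25, 29]:

lo=0, hi=7, mid=3, arr[mid]=19 -> Found target at index 3!

Binary search finds 19 at index 3 after 1 comparisons. The search repeatedly halves the search space by comparing with the middle element.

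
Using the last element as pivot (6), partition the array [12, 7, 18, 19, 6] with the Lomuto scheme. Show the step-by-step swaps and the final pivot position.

Lomuto partition with pivot = 6:

Initial array: [12, 7, 18, 19, 6]

arr[0]=12 > 6: no swap
arr[1]=7 > 6: no swap
arr[2]=18 > 6: no swap
arr[3]=19 > 6: no swap

Place pivot at position 0: [6, 7, 18, 19, 12]
Pivot position: 0

After partitioning with pivot 6, the array becomes [6, 7, 18, 19, 12]. The pivot is placed at index 0. All elements to the left of the pivot are <= 6, and all elements to the right are > 6.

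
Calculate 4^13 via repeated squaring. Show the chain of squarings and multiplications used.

Computing 4^13 by squaring (build up from 4^1; each line after the first costs one multiplication):

4^1 = 4
4^2 = (4^1)^2 = 4^2 = 16
4^3 = 4 * 4^2 = 4 * 16 = 64
4^6 = (4^3)^2 = 64^2 = 4096
4^12 = (4^6)^2 = 4096^2 = 16777216
4^13 = 4 * 4^12 = 4 * 16777216 = 67108864

Result: 67108864
Multiplications needed: 5 (5 lines after 4^1)

4^13 = 67108864. Using exponentiation by squaring, this requires 5 multiplications. The key idea: if the exponent is even, square the half-power; if odd, multiply by the base once.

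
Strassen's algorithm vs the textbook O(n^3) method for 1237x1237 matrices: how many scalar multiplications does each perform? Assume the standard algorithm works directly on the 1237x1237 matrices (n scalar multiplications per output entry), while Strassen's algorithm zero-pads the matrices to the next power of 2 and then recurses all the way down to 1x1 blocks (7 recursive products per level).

Matrix multiplication for 1237x1237 matrices:

Strassen's algorithm requires power-of-2 dimensions. Pad 1237x1237 to 2048x2048 (next power of 2).

Standard algorithm: 1237^3 = 1892819053 multiplications
Strassen's algorithm: 7^(log2(2048)) = 7^11 = 1977326743 multiplications
Difference: 1892819053 - 1977326743 = -84507690 (Strassen uses MORE here due to padding overhead — for small or just-over-power-of-2 n, padding can outweigh the per-level savings)

Standard: 1892819053 multiplications (1237^3). Strassen: 1977326743 multiplications (7^11, after padding to 2048x2048). Strassen reduces 8 recursive multiplications to 7 at each level.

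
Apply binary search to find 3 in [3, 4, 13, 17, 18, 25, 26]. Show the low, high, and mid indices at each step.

Binary search for 3 in [3, 4, 13, 17, 18, 25, 26]:

lo=0, hi=6, mid=3, arr[mid]=17 -> 17 > 3, search left half
lo=0, hi=2, mid=1, arr[mid]=4 -> 4 > 3, search left half
lo=0, hi=0, mid=0, arr[mid]=3 -> Found target at index 0!

Binary search finds 3 at index 0 after 3 comparisons. The search repeatedly halves the search space by comparing with the middle element.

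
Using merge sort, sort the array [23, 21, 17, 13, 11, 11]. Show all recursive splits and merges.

Merge sort trace:

Split: [23, 21, 17, 13, 11, 11] -> [23, 21, 17] and [13, 11, 11]
  Split: [23, 21, 17] -> [23] and [21, 17]
    Split: [21, 17] -> [21] and [17]
    Merge: [21] + [17] -> [17, 21]
  Merge: [23] + [17, 21] -> [17, 21, 23]
  Split: [13, 11, 11] -> [13] and [11, 11]
    Split: [11, 11] -> [11] and [11]
    Merge: [11] + [11] -> [11, 11]
  Merge: [13] + [11, 11] -> [11, 11, 13]
Merge: [17, 21, 23] + [11, 11, 13] -> [11, 11, 13, 17, 21, 23]

Final sorted array: [11, 11, 13, 17, 21, 23]

The merge sort proceeds by recursively splitting the array and merging sorted halves.
After all merges, the sorted array is [11, 11, 13, 17, 21, 23].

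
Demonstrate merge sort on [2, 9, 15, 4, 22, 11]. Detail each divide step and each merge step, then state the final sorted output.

Merge sort trace:

Split: [2, 9, 15, 4, 22, 11] -> [2, 9, 15] and [4, 22, 11]
  Split: [2, 9, 15] -> [2] and [9, 15]
    Split: [9, 15] -> [9] and [15]
    Merge: [9] + [15] -> [9, 15]
  Merge: [2] + [9, 15] -> [2, 9, 15]
  Split: [4, 22, 11] -> [4] and [22, 11]
    Split: [22, 11] -> [22] and [11]
    Merge: [22] + [11] -> [11, 22]
  Merge: [4] + [11, 22] -> [4, 11, 22]
Merge: [2, 9, 15] + [4, 11, 22] -> [2, 4, 9, 11, 15, 22]

Final sorted array: [2, 4, 9, 11, 15, 22]

The merge sort proceeds by recursively splitting the array and merging sorted halves.
After all merges, the sorted array is [2, 4, 9, 11, 15, 22].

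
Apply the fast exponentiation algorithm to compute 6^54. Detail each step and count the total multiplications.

Computing 6^54 by squaring (build up from 6^1; each line after the first costs one multiplication):

6^1 = 6
6^2 = (6^1)^2 = 6^2 = 36
6^3 = 6 * 6^2 = 6 * 36 = 216
6^6 = (6^3)^2 = 216^2 = 46656
6^12 = (6^6)^2 = 46656^2 = 2176782336
6^13 = 6 * 6^12 = 6 * 2176782336 = 13060694016
6^26 = (6^13)^2 = 13060694016^2 = 170581728179578208256
6^27 = 6 * 6^26 = 6 * 170581728179578208256 = 1023490369077469249536
6^54 = (6^27)^2 = 1023490369077469249536^2 = 1047532535594334222593508922191671036215296

Result: 1047532535594334222593508922191671036215296
Multiplications needed: 8 (8 lines after 6^1)

6^54 = 1047532535594334222593508922191671036215296. Using exponentiation by squaring, this requires 8 multiplications. The key idea: if the exponent is even, square the half-power; if odd, multiply by the base once.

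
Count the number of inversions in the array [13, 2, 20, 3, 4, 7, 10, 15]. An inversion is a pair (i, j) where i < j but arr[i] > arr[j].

Finding inversions in [13, 2, 20, 3, 4, 7, 10, 15]:

(0, 1): arr[0]=13 > arr[1]=2
(0, 3): arr[0]=13 > arr[3]=3
(0, 4): arr[0]=13 > arr[4]=4
(0, 5): arr[0]=13 > arr[5]=7
(0, 6): arr[0]=13 > arr[6]=10
(2, 3): arr[2]=20 > arr[3]=3
(2, 4): arr[2]=20 > arr[4]=4
(2, 5): arr[2]=20 > arr[5]=7
(2, 6): arr[2]=20 > arr[6]=10
(2, 7): arr[2]=20 > arr[7]=15

Total inversions: 10

The array has 10 inversion(s): (0,1), (0,3), (0,4), (0,5), (0,6), (2,3), (2,4), (2,5), (2,6), (2,7). Each pair (i,j) satisfies i < j and arr[i] > arr[j].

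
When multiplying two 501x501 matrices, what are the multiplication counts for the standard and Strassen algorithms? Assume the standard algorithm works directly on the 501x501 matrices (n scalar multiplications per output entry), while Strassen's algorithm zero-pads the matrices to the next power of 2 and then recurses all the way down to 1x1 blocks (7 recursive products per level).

Matrix multiplication for 501x501 matrices:

Strassen's algorithm requires power-of-2 dimensions. Pad 501x501 to 512x512 (next power of 2).

Standard algorithm: 501^3 = 125751501 multiplications
Strassen's algorithm: 7^(log2(512)) = 7^9 = 40353607 multiplications
Savings: 125751501 - 40353607 = 85397894 multiplications

Standard: 125751501 multiplications (501^3). Strassen: 40353607 multiplications (7^9, after padding to 512x512). Strassen reduces 8 recursive multiplications to 7 at each level.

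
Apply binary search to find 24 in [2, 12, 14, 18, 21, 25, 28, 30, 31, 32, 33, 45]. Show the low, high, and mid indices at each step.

Binary search for 24 in [2, 12, 14, 18, 21, 25, 28, 30, 31, 32, 33, 45]:

lo=0, hi=11, mid=5, arr[mid]=25 -> 25 > 24, search left half
lo=0, hi=4, mid=2, arr[mid]=14 -> 14 < 24, search right half
lo=3, hi=4, mid=3, arr[mid]=18 -> 18 < 24, search right half
lo=4, hi=4, mid=4, arr[mid]=21 -> 21 < 24, search right half
lo=5 > hi=4, target 24 not found

Binary search determines that 24 is not in the array after 4 comparisons. The search space was exhausted without finding the target.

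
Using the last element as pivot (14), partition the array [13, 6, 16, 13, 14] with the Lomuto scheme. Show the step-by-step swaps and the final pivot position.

Lomuto partition with pivot = 14:

Initial array: [13, 6, 16, 13, 14]

arr[0]=13 <= 14: swap with position 0, array becomes [13, 6, 16, 13, 14]
arr[1]=6 <= 14: swap with position 1, array becomes [13, 6, 16, 13, 14]
arr[2]=16 > 14: no swap
arr[3]=13 <= 14: swap with position 2, array becomes [13, 6, 13, 16, 14]

Place pivot at position 3: [13, 6, 13, 14, 16]
Pivot position: 3

After partitioning with pivot 14, the array becomes [13, 6, 13, 14, 16]. The pivot is placed at index 3. All elements to the left of the pivot are <= 14, and all elements to the right are > 14.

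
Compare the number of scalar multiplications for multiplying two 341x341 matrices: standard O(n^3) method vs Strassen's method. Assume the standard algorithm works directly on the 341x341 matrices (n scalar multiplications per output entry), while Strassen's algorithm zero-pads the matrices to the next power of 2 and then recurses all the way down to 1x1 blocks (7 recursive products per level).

Matrix multiplication for 341x341 matrices:

Strassen's algorithm requires power-of-2 dimensions. Pad 341x341 to 512x512 (next power of 2).

Standard algorithm: 341^3 = 39651821 multiplications
Strassen's algorithm: 7^(log2(512)) = 7^9 = 40353607 multiplications
Difference: 39651821 - 40353607 = -701786 (Strassen uses MORE here due to padding overhead — for small or just-over-power-of-2 n, padding can outweigh the per-level savings)

Standard: 39651821 multiplications (341^3). Strassen: 40353607 multiplications (7^9, after padding to 512x512). Strassen reduces 8 recursive multiplications to 7 at each level.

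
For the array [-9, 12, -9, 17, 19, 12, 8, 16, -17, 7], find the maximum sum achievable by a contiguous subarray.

Using Kadane's algorithm on [-9, 12, -9, 17, 19, 12, 8, 16, -17, 7]:

Scanning through the array:
Position 1 (value 12): max_ending_here = 12, max_so_far = 12
Position 2 (value -9): max_ending_here = 3, max_so_far = 12
Position 3 (value 17): max_ending_here = 20, max_so_far = 20
Position 4 (value 19): max_ending_here = 39, max_so_far = 39
Position 5 (value 12): max_ending_here = 51, max_so_far = 51
Position 6 (value 8): max_ending_here = 59, max_so_far = 59
Position 7 (value 16): max_ending_here = 75, max_so_far = 75
Position 8 (value -17): max_ending_here = 58, max_so_far = 75
Position 9 (value 7): max_ending_here = 65, max_so_far = 75

Maximum subarray: [12, -9, 17, 19, 12, 8, 16]
Maximum sum: 75

The maximum subarray is [12, -9, 17, 19, 12, 8, 16] with sum 75. This subarray runs from index 1 to index 7.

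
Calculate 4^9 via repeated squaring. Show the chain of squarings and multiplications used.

Computing 4^9 by squaring (build up from 4^1; each line after the first costs one multiplication):

4^1 = 4
4^2 = (4^1)^2 = 4^2 = 16
4^4 = (4^2)^2 = 16^2 = 256
4^8 = (4^4)^2 = 256^2 = 65536
4^9 = 4 * 4^8 = 4 * 65536 = 262144

Result: 262144
Multiplications needed: 4 (4 lines after 4^1)

4^9 = 262144. Using exponentiation by squaring, this requires 4 multiplications. The key idea: if the exponent is even, square the half-power; if odd, multiply by the base once.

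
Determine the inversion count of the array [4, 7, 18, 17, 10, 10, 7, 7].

Finding inversions in [4, 7, 18, 17, 10, 10, 7, 7]:

(2, 3): arr[2]=18 > arr[3]=17
(2, 4): arr[2]=18 > arr[4]=10
(2, 5): arr[2]=18 > arr[5]=10
(2, 6): arr[2]=18 > arr[6]=7
(2, 7): arr[2]=18 > arr[7]=7
(3, 4): arr[3]=17 > arr[4]=10
(3, 5): arr[3]=17 > arr[5]=10
(3, 6): arr[3]=17 > arr[6]=7
(3, 7): arr[3]=17 > arr[7]=7
(4, 6): arr[4]=10 > arr[6]=7
(4, 7): arr[4]=10 > arr[7]=7
(5, 6): arr[5]=10 > arr[6]=7
(5, 7): arr[5]=10 > arr[7]=7

Total inversions: 13

The array has 13 inversion(s): (2,3), (2,4), (2,5), (2,6), (2,7), (3,4), (3,5), (3,6), (3,7), (4,6), (4,7), (5,6), (5,7). Each pair (i,j) satisfies i < j and arr[i] > arr[j].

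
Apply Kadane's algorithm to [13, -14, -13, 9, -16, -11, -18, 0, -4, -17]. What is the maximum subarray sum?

Using Kadane's algorithm on [13, -14, -13, 9, -16, -11, -18, 0, -4, -17]:

Scanning through the array:
Position 1 (value -14): max_ending_here = -1, max_so_far = 13
Position 2 (value -13): max_ending_here = -13, max_so_far = 13
Position 3 (value 9): max_ending_here = 9, max_so_far = 13
Position 4 (value -16): max_ending_here = -7, max_so_far = 13
Position 5 (value -11): max_ending_here = -11, max_so_far = 13
Position 6 (value -18): max_ending_here = -18, max_so_far = 13
Position 7 (value 0): max_ending_here = 0, max_so_far = 13
Position 8 (value -4): max_ending_here = -4, max_so_far = 13
Position 9 (value -17): max_ending_here = -17, max_so_far = 13

Maximum subarray: [13]
Maximum sum: 13

The maximum subarray is [13] with sum 13. This subarray runs from index 0 to index 0.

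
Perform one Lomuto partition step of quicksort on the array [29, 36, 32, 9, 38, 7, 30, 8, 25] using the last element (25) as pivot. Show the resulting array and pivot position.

Lomuto partition with pivot = 25:

Initial array: [29, 36, 32, 9, 38, 7, 30, 8, 25]

arr[0]=29 > 25: no swap
arr[1]=36 > 25: no swap
arr[2]=32 > 25: no swap
arr[3]=9 <= 25: swap with position 0, array becomes [9, 36, 32, 29, 38, 7, 30, 8, 25]
arr[4]=38 > 25: no swap
arr[5]=7 <= 25: swap with position 1, array becomes [9, 7, 32, 29, 38, 36, 30, 8, 25]
arr[6]=30 > 25: no swap
arr[7]=8 <= 25: swap with position 2, array becomes [9, 7, 8, 29, 38, 36, 30, 32, 25]

Place pivot at position 3: [9, 7, 8, 25, 38, 36, 30, 32, 29]
Pivot position: 3

After partitioning with pivot 25, the array becomes [9, 7, 8, 25, 38, 36, 30, 32, 29]. The pivot is placed at index 3. All elements to the left of the pivot are <= 25, and all elements to the right are > 25.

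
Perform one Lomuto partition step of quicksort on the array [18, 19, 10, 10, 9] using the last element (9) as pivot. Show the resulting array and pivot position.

Lomuto partition with pivot = 9:

Initial array: [18, 19, 10, 10, 9]

arr[0]=18 > 9: no swap
arr[1]=19 > 9: no swap
arr[2]=10 > 9: no swap
arr[3]=10 > 9: no swap

Place pivot at position 0: [9, 19, 10, 10, 18]
Pivot position: 0

After partitioning with pivot 9, the array becomes [9, 19, 10, 10, 18]. The pivot is placed at index 0. All elements to the left of the pivot are <= 9, and all elements to the right are > 9.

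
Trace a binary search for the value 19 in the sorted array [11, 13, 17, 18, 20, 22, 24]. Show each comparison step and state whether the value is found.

Binary search for 19 in [11, 13, 17, 18, 20, 22, 24]:

lo=0, hi=6, mid=3, arr[mid]=18 -> 18 < 19, search right half
lo=4, hi=6, mid=5, arr[mid]=22 -> 22 > 19, search left half
lo=4, hi=4, mid=4, arr[mid]=20 -> 20 > 19, search left half
lo=4 > hi=3, target 19 not found

Binary search determines that 19 is not in the array after 3 comparisons. The search space was exhausted without finding the target.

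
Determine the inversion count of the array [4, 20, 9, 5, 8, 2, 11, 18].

Finding inversions in [4, 20, 9, 5, 8, 2, 11, 18]:

(0, 5): arr[0]=4 > arr[5]=2
(1, 2): arr[1]=20 > arr[2]=9
(1, 3): arr[1]=20 > arr[3]=5
(1, 4): arr[1]=20 > arr[4]=8
(1, 5): arr[1]=20 > arr[5]=2
(1, 6): arr[1]=20 > arr[6]=11
(1, 7): arr[1]=20 > arr[7]=18
(2, 3): arr[2]=9 > arr[3]=5
(2, 4): arr[2]=9 > arr[4]=8
(2, 5): arr[2]=9 > arr[5]=2
(3, 5): arr[3]=5 > arr[5]=2
(4, 5): arr[4]=8 > arr[5]=2

Total inversions: 12

The array has 12 inversion(s): (0,5), (1,2), (1,3), (1,4), (1,5), (1,6), (1,7), (2,3), (2,4), (2,5), (3,5), (4,5). Each pair (i,j) satisfies i < j and arr[i] > arr[j].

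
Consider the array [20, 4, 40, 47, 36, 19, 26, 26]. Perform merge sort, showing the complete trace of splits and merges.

Merge sort trace:

Split: [20, 4, 40, 47, 36, 19, 26, 26] -> [20, 4, 40, 47] and [36, 19, 26, 26]
  Split: [20, 4, 40, 47] -> [20, 4] and [40, 47]
    Split: [20, 4] -> [20] and [4]
    Merge: [20] + [4] -> [4, 20]
    Split: [40, 47] -> [40] and [47]
    Merge: [40] + [47] -> [40, 47]
  Merge: [4, 20] + [40, 47] -> [4, 20, 40, 47]
  Split: [36, 19, 26, 26] -> [36, 19] and [26, 26]
    Split: [36, 19] -> [36] and [19]
    Merge: [36] + [19] -> [19, 36]
    Split: [26, 26] -> [26] and [26]
    Merge: [26] + [26] -> [26, 26]
  Merge: [19, 36] + [26, 26] -> [19, 26, 26, 36]
Merge: [4, 20, 40, 47] + [19, 26, 26, 36] -> [4, 19, 20, 26, 26, 36, 40, 47]

Final sorted array: [4, 19, 20, 26, 26, 36, 40, 47]

The merge sort proceeds by recursively splitting the array and merging sorted halves.
After all merges, the sorted array is [4, 19, 20, 26, 26, 36, 40, 47].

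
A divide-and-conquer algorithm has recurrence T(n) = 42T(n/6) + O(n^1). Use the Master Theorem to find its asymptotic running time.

Master Theorem for T(n) = 42T(n/6) + O(n^1):

a = 42, b = 6, c = 1
log_b(a) = log_6(42) = 2.0860

Case 1: c = 1 < log_6(42) = 2.0860
T(n) = O(n^(log_6 42))

For T(n) = 42T(n/6) + O(n^1): log_6(42) = 2.0860. This is Case 1 of the Master Theorem (c < log_b(a), work dominated by leaves), giving O(n^(log_6 42)).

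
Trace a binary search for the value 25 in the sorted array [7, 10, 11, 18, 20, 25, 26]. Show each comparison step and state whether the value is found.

Binary search for 25 in [7, 10, 11, 18, 20, 25, 26]:

lo=0, hi=6, mid=3, arr[mid]=18 -> 18 < 25, search right half
lo=4, hi=6, mid=5, arr[mid]=25 -> Found target at index 5!

Binary search finds 25 at index 5 after 2 comparisons. The search repeatedly halves the search space by comparing with the middle element.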